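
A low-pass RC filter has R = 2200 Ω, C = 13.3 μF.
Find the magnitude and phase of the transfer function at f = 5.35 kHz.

Step 1 — Angular frequency: ω = 2π·5350 = 3.362e+04 rad/s.
Step 2 — Transfer function: H(jω) = 1/(1 + jωRC).
Step 3 — Denominator: 1 + jωRC = 1 + j·3.362e+04·2200·1.33e-05 = 1 + j983.6.
Step 4 — H = 1.034e-06 - j0.001017.
Step 5 — Magnitude: |H| = 0.001017 (-59.9 dB); phase: φ = -89.9°.

|H| = 0.001017 (-59.9 dB), φ = -89.9°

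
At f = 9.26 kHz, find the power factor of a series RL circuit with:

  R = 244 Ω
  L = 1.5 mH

Step 1 — Angular frequency: ω = 2π·f = 2π·9260 = 5.818e+04 rad/s.
Step 2 — Component impedances:
  R: Z = R = 244 Ω
  L: Z = jωL = j·5.818e+04·0.0015 = 0 + j87.27 Ω
Step 3 — Series combination: Z_total = R + L = 244 + j87.27 Ω = 259.1∠19.7° Ω.
Step 4 — Power factor: PF = cos(φ) = Re(Z)/|Z| = 244/259.14 = 0.9416.
Step 5 — Type: Im(Z) = 87.27 ⇒ lagging (phase φ = 19.7°).

PF = 0.9416 (lagging, φ = 19.7°)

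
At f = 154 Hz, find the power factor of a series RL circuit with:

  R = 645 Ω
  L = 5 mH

Step 1 — Angular frequency: ω = 2π·f = 2π·154 = 967.6 rad/s.
Step 2 — Component impedances:
  R: Z = R = 645 Ω
  L: Z = jωL = j·967.6·0.005 = 0 + j4.838 Ω
Step 3 — Series combination: Z_total = R + L = 645 + j4.838 Ω = 645∠0.4° Ω.
Step 4 — Power factor: PF = cos(φ) = Re(Z)/|Z| = 645/645 = 1.
Step 5 — Type: Im(Z) = 4.838 ⇒ lagging (phase φ = 0.4°).

PF = 1 (lagging, φ = 0.4°)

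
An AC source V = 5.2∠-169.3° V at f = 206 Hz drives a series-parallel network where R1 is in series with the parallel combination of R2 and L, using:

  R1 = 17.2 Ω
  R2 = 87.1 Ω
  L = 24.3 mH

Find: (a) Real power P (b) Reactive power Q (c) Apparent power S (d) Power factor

Step 1 — Angular frequency: ω = 2π·f = 2π·206 = 1294 rad/s.
Step 2 — Component impedances:
  R1: Z = R = 17.2 Ω
  R2: Z = R = 87.1 Ω
  L: Z = jωL = j·1294·0.0243 = 0 + j31.45 Ω
Step 3 — Parallel branch: R2 || L = 1/(1/R2 + 1/L) = 10.05 + j27.82 Ω.
Step 4 — Series with R1: Z_total = R1 + (R2 || L) = 27.25 + j27.82 Ω = 38.94∠45.6° Ω.
Step 5 — Source phasor: V = 5.2∠-169.3° V = -5.11 - j0.9655 V.
Step 6 — Current: I = V / Z = -0.1095 + j0.0764 A = 0.1335∠145.1° A.
Step 7 — Complex power: S = V·I* = 0.4858 + j0.4961 VA.
Step 8 — Real power: P = Re(S) = 0.4858 W.
Step 9 — Reactive power: Q = Im(S) = 0.4961 VAR.
Step 10 — Apparent power: |S| = 0.6943 VA.
Step 11 — Power factor: PF = P/|S| = 0.6997 (lagging).

(a) P = 0.4858 W  (b) Q = 0.4961 VAR  (c) S = 0.6943 VA  (d) PF = 0.6997 (lagging)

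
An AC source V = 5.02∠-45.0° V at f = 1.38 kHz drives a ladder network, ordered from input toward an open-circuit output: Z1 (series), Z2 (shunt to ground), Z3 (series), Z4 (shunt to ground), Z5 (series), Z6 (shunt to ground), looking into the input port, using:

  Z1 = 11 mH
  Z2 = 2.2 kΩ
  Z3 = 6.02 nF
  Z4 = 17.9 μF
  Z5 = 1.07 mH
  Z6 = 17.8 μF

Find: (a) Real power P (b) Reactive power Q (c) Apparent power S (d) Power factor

Step 1 — Angular frequency: ω = 2π·f = 2π·1380 = 8671 rad/s.
Step 2 — Component impedances:
  Z1: Z = jωL = j·8671·0.011 = 0 + j95.38 Ω
  Z2: Z = R = 2200 Ω
  Z3: Z = 1/(jωC) = -j/(ω·C) = 0 - j1.916e+04 Ω
  Z4: Z = 1/(jωC) = -j/(ω·C) = 0 - j6.443 Ω
  Z5: Z = jωL = j·8671·0.00107 = 0 + j9.278 Ω
  Z6: Z = 1/(jωC) = -j/(ω·C) = 0 - j6.479 Ω
Step 3 — Ladder network (open output): work backward from the far end, alternating series and parallel combinations. Z_in = 2171 - j154 Ω = 2177∠-4.1° Ω.
Step 4 — Source phasor: V = 5.02∠-45.0° V = 3.55 - j3.55 V.
Step 5 — Current: I = V / Z = 0.001742 - j0.001511 A = 0.002306∠-40.9° A.
Step 6 — Complex power: S = V·I* = 0.01155 - j0.0008192 VA.
Step 7 — Real power: P = Re(S) = 0.01155 W.
Step 8 — Reactive power: Q = Im(S) = -0.0008192 VAR.
Step 9 — Apparent power: |S| = 0.01158 VA.
Step 10 — Power factor: PF = P/|S| = 0.9975 (leading).

(a) P = 0.01155 W  (b) Q = -0.0008192 VAR  (c) S = 0.01158 VA  (d) PF = 0.9975 (leading)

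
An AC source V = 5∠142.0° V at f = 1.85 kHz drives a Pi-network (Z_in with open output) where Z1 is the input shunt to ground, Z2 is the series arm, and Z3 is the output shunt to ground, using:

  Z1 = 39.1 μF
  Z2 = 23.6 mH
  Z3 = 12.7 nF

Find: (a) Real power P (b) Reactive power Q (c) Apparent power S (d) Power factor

Step 1 — Angular frequency: ω = 2π·f = 2π·1850 = 1.162e+04 rad/s.
Step 2 — Component impedances:
  Z1: Z = 1/(jωC) = -j/(ω·C) = 0 - j2.2 Ω
  Z2: Z = jωL = j·1.162e+04·0.0236 = 0 + j274.3 Ω
  Z3: Z = 1/(jωC) = -j/(ω·C) = 0 - j6774 Ω
Step 3 — With open output, the series arm Z2 and the output shunt Z3 appear in series to ground: Z2 + Z3 = 0 - j6500 Ω.
Step 4 — Parallel with input shunt Z1: Z_in = Z1 || (Z2 + Z3) = 0 - j2.2 Ω = 2.2∠-90.0° Ω.
Step 5 — Source phasor: V = 5∠142.0° V = -3.94 + j3.078 V.
Step 6 — Current: I = V / Z = -1.4 - j1.791 A = 2.273∠-128.0° A.
Step 7 — Complex power: S = V·I* = 0 - j11.37 VA.
Step 8 — Real power: P = Re(S) = 0 W.
Step 9 — Reactive power: Q = Im(S) = -11.37 VAR.
Step 10 — Apparent power: |S| = 11.37 VA.
Step 11 — Power factor: PF = P/|S| = 0 (leading).

(a) P = 0 W  (b) Q = -11.37 VAR  (c) S = 11.37 VA  (d) PF = 0 (leading)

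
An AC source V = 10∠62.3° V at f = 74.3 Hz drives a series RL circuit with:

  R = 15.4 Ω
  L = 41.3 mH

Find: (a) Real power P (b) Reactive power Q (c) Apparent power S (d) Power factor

Step 1 — Angular frequency: ω = 2π·f = 2π·74.3 = 466.8 rad/s.
Step 2 — Component impedances:
  R: Z = R = 15.4 Ω
  L: Z = jωL = j·466.8·0.0413 = 0 + j19.28 Ω
Step 3 — Series combination: Z_total = R + L = 15.4 + j19.28 Ω = 24.68∠51.4° Ω.
Step 4 — Source phasor: V = 10∠62.3° V = 4.648 + j8.854 V.
Step 5 — Current: I = V / Z = 0.3979 + j0.07674 A = 0.4053∠10.9° A.
Step 6 — Complex power: S = V·I* = 2.529 + j3.166 VA.
Step 7 — Real power: P = Re(S) = 2.529 W.
Step 8 — Reactive power: Q = Im(S) = 3.166 VAR.
Step 9 — Apparent power: |S| = 4.053 VA.
Step 10 — Power factor: PF = P/|S| = 0.6241 (lagging).

(a) P = 2.529 W  (b) Q = 3.166 VAR  (c) S = 4.053 VA  (d) PF = 0.6241 (lagging)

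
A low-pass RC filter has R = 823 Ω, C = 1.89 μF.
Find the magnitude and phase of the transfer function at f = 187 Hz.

Step 1 — Angular frequency: ω = 2π·187 = 1175 rad/s.
Step 2 — Transfer function: H(jω) = 1/(1 + jωRC).
Step 3 — Denominator: 1 + jωRC = 1 + j·1175·823·1.89e-06 = 1 + j1.828.
Step 4 — H = 0.2304 - j0.4211.
Step 5 — Magnitude: |H| = 0.48 (-6.4 dB); phase: φ = -61.3°.

|H| = 0.48 (-6.4 dB), φ = -61.3°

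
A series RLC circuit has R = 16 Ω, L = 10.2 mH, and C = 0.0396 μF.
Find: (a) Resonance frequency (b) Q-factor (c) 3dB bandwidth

Step 1 — Resonance condition Im(Z)=0 gives ω₀ = 1/√(LC).
Step 2 — ω₀ = 1/√(0.0102·3.96e-08) = 4.976e+04 rad/s.
Step 3 — f₀ = ω₀/(2π) = 7919 Hz.
Step 4 — Series Q: Q = ω₀L/R = 4.976e+04·0.0102/16 = 31.72.
Step 5 — 3dB bandwidth: Δω = ω₀/Q = 1569 rad/s; BW = Δω/(2π) = 249.7 Hz.

(a) f₀ = 7919 Hz  (b) Q = 31.72  (c) BW = 249.7 Hz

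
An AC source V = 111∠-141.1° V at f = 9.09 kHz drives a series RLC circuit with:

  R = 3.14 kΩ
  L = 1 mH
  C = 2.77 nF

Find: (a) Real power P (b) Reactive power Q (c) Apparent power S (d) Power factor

Step 1 — Angular frequency: ω = 2π·f = 2π·9090 = 5.711e+04 rad/s.
Step 2 — Component impedances:
  R: Z = R = 3140 Ω
  L: Z = jωL = j·5.711e+04·0.001 = 0 + j57.11 Ω
  C: Z = 1/(jωC) = -j/(ω·C) = 0 - j6321 Ω
Step 3 — Series combination: Z_total = R + L + C = 3140 - j6264 Ω = 7007∠-63.4° Ω.
Step 4 — Source phasor: V = 111∠-141.1° V = -86.38 - j69.7 V.
Step 5 — Current: I = V / Z = 0.003368 - j0.01548 A = 0.01584∠-77.7° A.
Step 6 — Complex power: S = V·I* = 0.788 - j1.572 VA.
Step 7 — Real power: P = Re(S) = 0.788 W.
Step 8 — Reactive power: Q = Im(S) = -1.572 VAR.
Step 9 — Apparent power: |S| = 1.758 VA.
Step 10 — Power factor: PF = P/|S| = 0.4481 (leading).

(a) P = 0.788 W  (b) Q = -1.572 VAR  (c) S = 1.758 VA  (d) PF = 0.4481 (leading)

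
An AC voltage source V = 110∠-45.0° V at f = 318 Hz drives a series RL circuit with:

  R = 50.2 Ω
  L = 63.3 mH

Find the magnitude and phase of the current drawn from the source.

Step 1 — Angular frequency: ω = 2π·f = 2π·318 = 1998 rad/s.
Step 2 — Component impedances:
  R: Z = R = 50.2 Ω
  L: Z = jωL = j·1998·0.0633 = 0 + j126.5 Ω
Step 3 — Series combination: Z_total = R + L = 50.2 + j126.5 Ω = 136.1∠68.4° Ω.
Step 4 — Source phasor: V = 110∠-45.0° V = 77.78 - j77.78 V.
Step 5 — Ohm's law: I = V / Z_total = (77.78 - j77.78) / (50.2 + j126.5) = -0.3204 - j0.7422 A.
Step 6 — Convert to polar: |I| = 0.8084 A, ∠I = -113.4°.

I = 0.8084∠-113.4° A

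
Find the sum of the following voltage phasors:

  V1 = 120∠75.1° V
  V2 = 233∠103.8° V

Step 1 — Convert each phasor to rectangular form:
  V1 = 120·(cos(75.1°) + j·sin(75.1°)) = 30.86 + j116 V
  V2 = 233·(cos(103.8°) + j·sin(103.8°)) = -55.58 + j226.3 V
Step 2 — Sum components: V_total = -24.72 + j342.2 V.
Step 3 — Convert to polar: |V_total| = 343.1 V, ∠V_total = 94.1°.

V_total = 343.1∠94.1° V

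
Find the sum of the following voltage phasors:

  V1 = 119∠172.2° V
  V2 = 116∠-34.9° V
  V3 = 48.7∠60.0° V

Step 1 — Convert each phasor to rectangular form:
  V1 = 119·(cos(172.2°) + j·sin(172.2°)) = -117.9 + j16.15 V
  V2 = 116·(cos(-34.9°) + j·sin(-34.9°)) = 95.14 - j66.37 V
  V3 = 48.7·(cos(60.0°) + j·sin(60.0°)) = 24.35 + j42.18 V
Step 2 — Sum components: V_total = 1.589 - j8.043 V.
Step 3 — Convert to polar: |V_total| = 8.199 V, ∠V_total = -78.8°.

V_total = 8.199∠-78.8° V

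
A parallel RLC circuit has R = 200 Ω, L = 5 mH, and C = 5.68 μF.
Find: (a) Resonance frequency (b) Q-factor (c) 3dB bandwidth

Step 1 — Resonance: ω₀ = 1/√(LC) = 1/√(0.005·5.68e-06) = 5934 rad/s.
Step 2 — f₀ = ω₀/(2π) = 944.4 Hz.
Step 3 — Parallel Q: Q = R/(ω₀L) = 200/(5934·0.005) = 6.741.
Step 4 — Bandwidth: Δω = ω₀/Q = 880.3 rad/s; BW = Δω/(2π) = 140.1 Hz.

(a) f₀ = 944.4 Hz  (b) Q = 6.741  (c) BW = 140.1 Hz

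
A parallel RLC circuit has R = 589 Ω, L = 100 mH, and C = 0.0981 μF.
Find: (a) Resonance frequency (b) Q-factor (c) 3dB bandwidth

Step 1 — Resonance: ω₀ = 1/√(LC) = 1/√(0.1·9.81e-08) = 1.01e+04 rad/s.
Step 2 — f₀ = ω₀/(2π) = 1607 Hz.
Step 3 — Parallel Q: Q = R/(ω₀L) = 589/(1.01e+04·0.1) = 0.5834.
Step 4 — Bandwidth: Δω = ω₀/Q = 1.731e+04 rad/s; BW = Δω/(2π) = 2754 Hz.

(a) f₀ = 1607 Hz  (b) Q = 0.5834  (c) BW = 2754 Hz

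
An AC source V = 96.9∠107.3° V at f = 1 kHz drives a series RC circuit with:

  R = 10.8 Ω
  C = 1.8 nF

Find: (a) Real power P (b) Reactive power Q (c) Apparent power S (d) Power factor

Step 1 — Angular frequency: ω = 2π·f = 2π·1000 = 6283 rad/s.
Step 2 — Component impedances:
  R: Z = R = 10.8 Ω
  C: Z = 1/(jωC) = -j/(ω·C) = 0 - j8.842e+04 Ω
Step 3 — Series combination: Z_total = R + C = 10.8 - j8.842e+04 Ω = 8.842e+04∠-90.0° Ω.
Step 4 — Source phasor: V = 96.9∠107.3° V = -28.82 + j92.52 V.
Step 5 — Current: I = V / Z = -0.001046 - j0.0003258 A = 0.001096∠-162.7° A.
Step 6 — Complex power: S = V·I* = 1.297e-05 - j0.1062 VA.
Step 7 — Real power: P = Re(S) = 1.297e-05 W.
Step 8 — Reactive power: Q = Im(S) = -0.1062 VAR.
Step 9 — Apparent power: |S| = 0.1062 VA.
Step 10 — Power factor: PF = P/|S| = 0.0001221 (leading).

(a) P = 1.297e-05 W  (b) Q = -0.1062 VAR  (c) S = 0.1062 VA  (d) PF = 0.0001221 (leading)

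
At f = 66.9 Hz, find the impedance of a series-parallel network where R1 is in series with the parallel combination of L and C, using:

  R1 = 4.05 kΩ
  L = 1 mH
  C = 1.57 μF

Step 1 — Angular frequency: ω = 2π·f = 2π·66.9 = 420.3 rad/s.
Step 2 — Component impedances:
  R1: Z = R = 4050 Ω
  L: Z = jωL = j·420.3·0.001 = 0 + j0.4203 Ω
  C: Z = 1/(jωC) = -j/(ω·C) = 0 - j1515 Ω
Step 3 — Parallel branch: L || C = 1/(1/L + 1/C) = 0 + j0.4205 Ω.
Step 4 — Series with R1: Z_total = R1 + (L || C) = 4050 + j0.4205 Ω = 4050∠0.0° Ω.

Z = 4050 + j0.4205 Ω = 4050∠0.0° Ω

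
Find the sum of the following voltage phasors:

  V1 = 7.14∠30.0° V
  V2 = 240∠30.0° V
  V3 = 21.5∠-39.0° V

Step 1 — Convert each phasor to rectangular form:
  V1 = 7.14·(cos(30.0°) + j·sin(30.0°)) = 6.183 + j3.57 V
  V2 = 240·(cos(30.0°) + j·sin(30.0°)) = 207.8 + j120 V
  V3 = 21.5·(cos(-39.0°) + j·sin(-39.0°)) = 16.71 - j13.53 V
Step 2 — Sum components: V_total = 230.7 + j110 V.
Step 3 — Convert to polar: |V_total| = 255.6 V, ∠V_total = 25.5°.

V_total = 255.6∠25.5° V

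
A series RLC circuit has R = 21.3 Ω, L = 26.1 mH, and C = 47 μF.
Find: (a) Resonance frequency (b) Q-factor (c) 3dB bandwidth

Step 1 — Resonance: ω₀ = 1/√(LC) = 1/√(0.0261·4.7e-05) = 902.9 rad/s.
Step 2 — f₀ = ω₀/(2π) = 143.7 Hz.
Step 3 — Series Q: Q = ω₀L/R = 902.9·0.0261/21.3 = 1.106.
Step 4 — Bandwidth: Δω = ω₀/Q = 816.1 rad/s; BW = Δω/(2π) = 129.9 Hz.

(a) f₀ = 143.7 Hz  (b) Q = 1.106  (c) BW = 129.9 Hz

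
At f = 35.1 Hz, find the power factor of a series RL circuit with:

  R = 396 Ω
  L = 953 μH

Step 1 — Angular frequency: ω = 2π·f = 2π·35.1 = 220.5 rad/s.
Step 2 — Component impedances:
  R: Z = R = 396 Ω
  L: Z = jωL = j·220.5·0.000953 = 0 + j0.2102 Ω
Step 3 — Series combination: Z_total = R + L = 396 + j0.2102 Ω = 396∠0.0° Ω.
Step 4 — Power factor: PF = cos(φ) = Re(Z)/|Z| = 396/396 = 1.
Step 5 — Type: Im(Z) = 0.2102 ⇒ lagging (phase φ = 0.0°).

PF = 1 (lagging, φ = 0.0°)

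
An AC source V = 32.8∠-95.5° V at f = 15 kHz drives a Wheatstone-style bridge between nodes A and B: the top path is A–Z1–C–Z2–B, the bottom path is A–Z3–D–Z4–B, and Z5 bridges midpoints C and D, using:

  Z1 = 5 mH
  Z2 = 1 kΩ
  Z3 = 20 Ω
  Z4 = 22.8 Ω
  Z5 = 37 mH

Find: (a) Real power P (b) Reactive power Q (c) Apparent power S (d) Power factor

Step 1 — Angular frequency: ω = 2π·f = 2π·1.5e+04 = 9.425e+04 rad/s.
Step 2 — Component impedances:
  Z1: Z = jωL = j·9.425e+04·0.005 = 0 + j471.2 Ω
  Z2: Z = R = 1000 Ω
  Z3: Z = R = 20 Ω
  Z4: Z = R = 22.8 Ω
  Z5: Z = jωL = j·9.425e+04·0.037 = 0 + j3487 Ω
Step 3 — Bridge requires nodal analysis (the Z5 bridge couples midpoints C and D, so the two paths cannot be reduced to a simple series/parallel combination). Setting node B to ground and injecting 1 A at node A, the 3-node admittance system at A, C, D solves to V_A = Z_AB = 41.44 + j0.6375 Ω = 41.45∠0.9° Ω.
Step 4 — Source phasor: V = 32.8∠-95.5° V = -3.144 - j32.65 V.
Step 5 — Current: I = V / Z = -0.08796 - j0.7865 A = 0.7914∠-96.4° A.
Step 6 — Complex power: S = V·I* = 25.95 + j0.3993 VA.
Step 7 — Real power: P = Re(S) = 25.95 W.
Step 8 — Reactive power: Q = Im(S) = 0.3993 VAR.
Step 9 — Apparent power: |S| = 25.96 VA.
Step 10 — Power factor: PF = P/|S| = 0.9999 (lagging).

(a) P = 25.95 W  (b) Q = 0.3993 VAR  (c) S = 25.96 VA  (d) PF = 0.9999 (lagging)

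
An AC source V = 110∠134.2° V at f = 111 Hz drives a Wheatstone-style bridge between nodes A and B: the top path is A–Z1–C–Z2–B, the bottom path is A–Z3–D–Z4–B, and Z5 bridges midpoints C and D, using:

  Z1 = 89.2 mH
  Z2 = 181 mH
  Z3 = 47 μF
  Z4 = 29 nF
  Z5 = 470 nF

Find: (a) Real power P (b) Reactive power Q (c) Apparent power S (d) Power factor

Step 1 — Angular frequency: ω = 2π·f = 2π·111 = 697.4 rad/s.
Step 2 — Component impedances:
  Z1: Z = jωL = j·697.4·0.0892 = 0 + j62.21 Ω
  Z2: Z = jωL = j·697.4·0.181 = 0 + j126.2 Ω
  Z3: Z = 1/(jωC) = -j/(ω·C) = 0 - j30.51 Ω
  Z4: Z = 1/(jωC) = -j/(ω·C) = 0 - j4.944e+04 Ω
  Z5: Z = 1/(jωC) = -j/(ω·C) = 0 - j3051 Ω
Step 3 — Bridge requires nodal analysis (the Z5 bridge couples midpoints C and D, so the two paths cannot be reduced to a simple series/parallel combination). Setting node B to ground and injecting 1 A at node A, the 3-node admittance system at A, C, D solves to V_A = Z_AB = 0 + j190.5 Ω = 190.5∠90.0° Ω.
Step 4 — Source phasor: V = 110∠134.2° V = -76.69 + j78.86 V.
Step 5 — Current: I = V / Z = 0.4141 + j0.4027 A = 0.5776∠44.2° A.
Step 6 — Complex power: S = V·I* = 0 + j63.53 VA.
Step 7 — Real power: P = Re(S) = 0 W.
Step 8 — Reactive power: Q = Im(S) = 63.53 VAR.
Step 9 — Apparent power: |S| = 63.53 VA.
Step 10 — Power factor: PF = P/|S| = 0 (lagging).

(a) P = 0 W  (b) Q = 63.53 VAR  (c) S = 63.53 VA  (d) PF = 0 (lagging)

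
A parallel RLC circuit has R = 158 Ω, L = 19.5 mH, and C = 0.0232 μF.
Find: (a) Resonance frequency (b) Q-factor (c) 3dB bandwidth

Step 1 — Resonance: ω₀ = 1/√(LC) = 1/√(0.0195·2.32e-08) = 4.702e+04 rad/s.
Step 2 — f₀ = ω₀/(2π) = 7483 Hz.
Step 3 — Parallel Q: Q = R/(ω₀L) = 158/(4.702e+04·0.0195) = 0.1723.
Step 4 — Bandwidth: Δω = ω₀/Q = 2.728e+05 rad/s; BW = Δω/(2π) = 4.342e+04 Hz.

(a) f₀ = 7483 Hz  (b) Q = 0.1723  (c) BW = 4.342e+04 Hz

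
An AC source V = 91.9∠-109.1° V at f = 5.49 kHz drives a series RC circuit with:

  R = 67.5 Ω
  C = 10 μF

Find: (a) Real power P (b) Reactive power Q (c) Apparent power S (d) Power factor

Step 1 — Angular frequency: ω = 2π·f = 2π·5490 = 3.449e+04 rad/s.
Step 2 — Component impedances:
  R: Z = R = 67.5 Ω
  C: Z = 1/(jωC) = -j/(ω·C) = 0 - j2.899 Ω
Step 3 — Series combination: Z_total = R + C = 67.5 - j2.899 Ω = 67.56∠-2.5° Ω.
Step 4 — Source phasor: V = 91.9∠-109.1° V = -30.07 - j86.84 V.
Step 5 — Current: I = V / Z = -0.3895 - j1.303 A = 1.36∠-106.6° A.
Step 6 — Complex power: S = V·I* = 124.9 - j5.364 VA.
Step 7 — Real power: P = Re(S) = 124.9 W.
Step 8 — Reactive power: Q = Im(S) = -5.364 VAR.
Step 9 — Apparent power: |S| = 125 VA.
Step 10 — Power factor: PF = P/|S| = 0.9991 (leading).

(a) P = 124.9 W  (b) Q = -5.364 VAR  (c) S = 125 VA  (d) PF = 0.9991 (leading)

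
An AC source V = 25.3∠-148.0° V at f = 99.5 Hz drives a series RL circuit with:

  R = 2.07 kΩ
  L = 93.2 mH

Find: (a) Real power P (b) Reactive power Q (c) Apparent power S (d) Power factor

Step 1 — Angular frequency: ω = 2π·f = 2π·99.5 = 625.2 rad/s.
Step 2 — Component impedances:
  R: Z = R = 2070 Ω
  L: Z = jωL = j·625.2·0.0932 = 0 + j58.27 Ω
Step 3 — Series combination: Z_total = R + L = 2070 + j58.27 Ω = 2071∠1.6° Ω.
Step 4 — Source phasor: V = 25.3∠-148.0° V = -21.46 - j13.41 V.
Step 5 — Current: I = V / Z = -0.01054 - j0.00618 A = 0.01222∠-149.6° A.
Step 6 — Complex power: S = V·I* = 0.309 + j0.008697 VA.
Step 7 — Real power: P = Re(S) = 0.309 W.
Step 8 — Reactive power: Q = Im(S) = 0.008697 VAR.
Step 9 — Apparent power: |S| = 0.3091 VA.
Step 10 — Power factor: PF = P/|S| = 0.9996 (lagging).

(a) P = 0.309 W  (b) Q = 0.008697 VAR  (c) S = 0.3091 VA  (d) PF = 0.9996 (lagging)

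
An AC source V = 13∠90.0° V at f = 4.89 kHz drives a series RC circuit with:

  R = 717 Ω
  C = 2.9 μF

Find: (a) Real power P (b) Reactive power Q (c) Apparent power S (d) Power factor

Step 1 — Angular frequency: ω = 2π·f = 2π·4890 = 3.072e+04 rad/s.
Step 2 — Component impedances:
  R: Z = R = 717 Ω
  C: Z = 1/(jωC) = -j/(ω·C) = 0 - j11.22 Ω
Step 3 — Series combination: Z_total = R + C = 717 - j11.22 Ω = 717.1∠-0.9° Ω.
Step 4 — Source phasor: V = 13∠90.0° V = 0 + j13 V.
Step 5 — Current: I = V / Z = -0.0002837 + j0.01813 A = 0.01813∠90.9° A.
Step 6 — Complex power: S = V·I* = 0.2356 - j0.003689 VA.
Step 7 — Real power: P = Re(S) = 0.2356 W.
Step 8 — Reactive power: Q = Im(S) = -0.003689 VAR.
Step 9 — Apparent power: |S| = 0.2357 VA.
Step 10 — Power factor: PF = P/|S| = 0.9999 (leading).

(a) P = 0.2356 W  (b) Q = -0.003689 VAR  (c) S = 0.2357 VA  (d) PF = 0.9999 (leading)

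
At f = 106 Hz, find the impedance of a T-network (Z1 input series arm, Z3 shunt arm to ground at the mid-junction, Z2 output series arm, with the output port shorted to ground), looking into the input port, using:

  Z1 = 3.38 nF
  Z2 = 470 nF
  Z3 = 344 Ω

Step 1 — Angular frequency: ω = 2π·f = 2π·106 = 666 rad/s.
Step 2 — Component impedances:
  Z1: Z = 1/(jωC) = -j/(ω·C) = 0 - j4.442e+05 Ω
  Z2: Z = 1/(jωC) = -j/(ω·C) = 0 - j3195 Ω
  Z3: Z = R = 344 Ω
Step 3 — With the output port shorted to ground, the output series arm Z2 runs from the junction to ground; the shunt arm Z3 also runs from the junction to ground. They appear in parallel: Z3 || Z2 = 340.1 - j36.62 Ω.
Step 4 — Series with input arm Z1: Z_in = Z1 + (Z3 || Z2) = 340.1 - j4.443e+05 Ω = 4.443e+05∠-90.0° Ω.

Z = 340.1 - j4.443e+05 Ω = 4.443e+05∠-90.0° Ω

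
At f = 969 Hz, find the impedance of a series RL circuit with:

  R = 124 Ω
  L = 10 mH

Step 1 — Angular frequency: ω = 2π·f = 2π·969 = 6088 rad/s.
Step 2 — Component impedances:
  R: Z = R = 124 Ω
  L: Z = jωL = j·6088·0.01 = 0 + j60.88 Ω
Step 3 — Series combination: Z_total = R + L = 124 + j60.88 Ω = 138.1∠26.2° Ω.

Z = 124 + j60.88 Ω = 138.1∠26.2° Ω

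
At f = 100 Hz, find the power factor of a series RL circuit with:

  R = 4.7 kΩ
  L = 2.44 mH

Step 1 — Angular frequency: ω = 2π·f = 2π·100 = 628.3 rad/s.
Step 2 — Component impedances:
  R: Z = R = 4700 Ω
  L: Z = jωL = j·628.3·0.00244 = 0 + j1.533 Ω
Step 3 — Series combination: Z_total = R + L = 4700 + j1.533 Ω = 4700∠0.0° Ω.
Step 4 — Power factor: PF = cos(φ) = Re(Z)/|Z| = 4700/4700 = 1.
Step 5 — Type: Im(Z) = 1.533 ⇒ lagging (phase φ = 0.0°).

PF = 1 (lagging, φ = 0.0°)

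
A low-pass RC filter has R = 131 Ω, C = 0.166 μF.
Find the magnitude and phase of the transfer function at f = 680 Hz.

Step 1 — Angular frequency: ω = 2π·680 = 4273 rad/s.
Step 2 — Transfer function: H(jω) = 1/(1 + jωRC).
Step 3 — Denominator: 1 + jωRC = 1 + j·4273·131·1.66e-07 = 1 + j0.09291.
Step 4 — H = 0.9914 - j0.09212.
Step 5 — Magnitude: |H| = 0.9957 (-0.0 dB); phase: φ = -5.3°.

|H| = 0.9957 (-0.0 dB), φ = -5.3°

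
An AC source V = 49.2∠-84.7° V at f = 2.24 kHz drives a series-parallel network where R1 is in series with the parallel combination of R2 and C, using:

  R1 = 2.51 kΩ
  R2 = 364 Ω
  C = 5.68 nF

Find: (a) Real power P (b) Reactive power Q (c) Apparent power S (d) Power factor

Step 1 — Angular frequency: ω = 2π·f = 2π·2240 = 1.407e+04 rad/s.
Step 2 — Component impedances:
  R1: Z = R = 2510 Ω
  R2: Z = R = 364 Ω
  C: Z = 1/(jωC) = -j/(ω·C) = 0 - j1.251e+04 Ω
Step 3 — Parallel branch: R2 || C = 1/(1/R2 + 1/C) = 363.7 - j10.58 Ω.
Step 4 — Series with R1: Z_total = R1 + (R2 || C) = 2874 - j10.58 Ω = 2874∠-0.2° Ω.
Step 5 — Source phasor: V = 49.2∠-84.7° V = 4.545 - j48.99 V.
Step 6 — Current: I = V / Z = 0.001644 - j0.01704 A = 0.01712∠-84.5° A.
Step 7 — Complex power: S = V·I* = 0.8423 - j0.003102 VA.
Step 8 — Real power: P = Re(S) = 0.8423 W.
Step 9 — Reactive power: Q = Im(S) = -0.003102 VAR.
Step 10 — Apparent power: |S| = 0.8423 VA.
Step 11 — Power factor: PF = P/|S| = 1 (leading).

(a) P = 0.8423 W  (b) Q = -0.003102 VAR  (c) S = 0.8423 VA  (d) PF = 1 (leading)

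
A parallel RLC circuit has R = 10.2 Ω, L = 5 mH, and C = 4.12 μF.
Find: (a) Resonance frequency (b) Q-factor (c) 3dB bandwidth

Step 1 — Resonance: ω₀ = 1/√(LC) = 1/√(0.005·4.12e-06) = 6967 rad/s.
Step 2 — f₀ = ω₀/(2π) = 1109 Hz.
Step 3 — Parallel Q: Q = R/(ω₀L) = 10.2/(6967·0.005) = 0.2928.
Step 4 — Bandwidth: Δω = ω₀/Q = 2.38e+04 rad/s; BW = Δω/(2π) = 3787 Hz.

(a) f₀ = 1109 Hz  (b) Q = 0.2928  (c) BW = 3787 Hz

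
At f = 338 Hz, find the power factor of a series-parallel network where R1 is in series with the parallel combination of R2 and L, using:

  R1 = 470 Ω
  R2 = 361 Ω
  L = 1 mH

Step 1 — Angular frequency: ω = 2π·f = 2π·338 = 2124 rad/s.
Step 2 — Component impedances:
  R1: Z = R = 470 Ω
  R2: Z = R = 361 Ω
  L: Z = jωL = j·2124·0.001 = 0 + j2.124 Ω
Step 3 — Parallel branch: R2 || L = 1/(1/R2 + 1/L) = 0.01249 + j2.124 Ω.
Step 4 — Series with R1: Z_total = R1 + (R2 || L) = 470 + j2.124 Ω = 470∠0.3° Ω.
Step 5 — Power factor: PF = cos(φ) = Re(Z)/|Z| = 470/470 = 1.
Step 6 — Type: Im(Z) = 2.124 ⇒ lagging (phase φ = 0.3°).

PF = 1 (lagging, φ = 0.3°)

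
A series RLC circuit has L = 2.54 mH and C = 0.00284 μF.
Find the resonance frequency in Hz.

Step 1 — Resonance condition Im(Z)=0 gives ω₀ = 1/√(LC).
Step 2 — ω₀ = 1/√(0.00254·2.84e-09) = 3.723e+05 rad/s.
Step 3 — f₀ = ω₀/(2π) = 5.926e+04 Hz.

f₀ = 5.926e+04 Hz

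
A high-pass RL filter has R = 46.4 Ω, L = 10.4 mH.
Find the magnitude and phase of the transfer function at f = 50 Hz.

Step 1 — Angular frequency: ω = 2π·50 = 314.2 rad/s.
Step 2 — Transfer function: H(jω) = jωL/(R + jωL).
Step 3 — Numerator jωL = j·3.267; denominator R + jωL = 46.4 + j3.267.
Step 4 — H = 0.004934 + j0.07007.
Step 5 — Magnitude: |H| = 0.07024 (-23.1 dB); phase: φ = 86.0°.

|H| = 0.07024 (-23.1 dB), φ = 86.0°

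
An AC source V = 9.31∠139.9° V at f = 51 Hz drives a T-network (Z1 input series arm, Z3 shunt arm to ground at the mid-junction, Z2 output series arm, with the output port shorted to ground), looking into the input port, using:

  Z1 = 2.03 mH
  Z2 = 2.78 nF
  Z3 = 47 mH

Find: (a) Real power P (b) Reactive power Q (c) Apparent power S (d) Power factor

Step 1 — Angular frequency: ω = 2π·f = 2π·51 = 320.4 rad/s.
Step 2 — Component impedances:
  Z1: Z = jωL = j·320.4·0.00203 = 0 + j0.6505 Ω
  Z2: Z = 1/(jωC) = -j/(ω·C) = 0 - j1.123e+06 Ω
  Z3: Z = jωL = j·320.4·0.047 = 0 + j15.06 Ω
Step 3 — With the output port shorted to ground, the output series arm Z2 runs from the junction to ground; the shunt arm Z3 also runs from the junction to ground. They appear in parallel: Z3 || Z2 = 0 + j15.06 Ω.
Step 4 — Series with input arm Z1: Z_in = Z1 + (Z3 || Z2) = 0 + j15.71 Ω = 15.71∠90.0° Ω.
Step 5 — Source phasor: V = 9.31∠139.9° V = -7.121 + j5.997 V.
Step 6 — Current: I = V / Z = 0.3817 + j0.4533 A = 0.5926∠49.9° A.
Step 7 — Complex power: S = V·I* = 0 + j5.517 VA.
Step 8 — Real power: P = Re(S) = 0 W.
Step 9 — Reactive power: Q = Im(S) = 5.517 VAR.
Step 10 — Apparent power: |S| = 5.517 VA.
Step 11 — Power factor: PF = P/|S| = 0 (lagging).

(a) P = 0 W  (b) Q = 5.517 VAR  (c) S = 5.517 VA  (d) PF = 0 (lagging)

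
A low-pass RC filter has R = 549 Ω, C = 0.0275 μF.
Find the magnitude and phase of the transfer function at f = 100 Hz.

Step 1 — Angular frequency: ω = 2π·100 = 628.3 rad/s.
Step 2 — Transfer function: H(jω) = 1/(1 + jωRC).
Step 3 — Denominator: 1 + jωRC = 1 + j·628.3·549·2.75e-08 = 1 + j0.009486.
Step 4 — H = 0.9999 - j0.009485.
Step 5 — Magnitude: |H| = 1 (-0.0 dB); phase: φ = -0.5°.

|H| = 1 (-0.0 dB), φ = -0.5°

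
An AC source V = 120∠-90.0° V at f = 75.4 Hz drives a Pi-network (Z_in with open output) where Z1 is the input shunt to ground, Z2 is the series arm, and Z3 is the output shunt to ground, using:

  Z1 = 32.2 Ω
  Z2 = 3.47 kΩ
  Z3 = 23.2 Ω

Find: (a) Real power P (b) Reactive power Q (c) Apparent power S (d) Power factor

Step 1 — Angular frequency: ω = 2π·f = 2π·75.4 = 473.8 rad/s.
Step 2 — Component impedances:
  Z1: Z = R = 32.2 Ω
  Z2: Z = R = 3470 Ω
  Z3: Z = R = 23.2 Ω
Step 3 — With open output, the series arm Z2 and the output shunt Z3 appear in series to ground: Z2 + Z3 = 3493 Ω.
Step 4 — Parallel with input shunt Z1: Z_in = Z1 || (Z2 + Z3) = 31.91 Ω = 31.91∠0.0° Ω.
Step 5 — Source phasor: V = 120∠-90.0° V = 0 - j120 V.
Step 6 — Current: I = V / Z = 0 - j3.761 A = 3.761∠-90.0° A.
Step 7 — Complex power: S = V·I* = 451.3 VA.
Step 8 — Real power: P = Re(S) = 451.3 W.
Step 9 — Reactive power: Q = Im(S) = 0 VAR.
Step 10 — Apparent power: |S| = 451.3 VA.
Step 11 — Power factor: PF = P/|S| = 1 (unity).

(a) P = 451.3 W  (b) Q = 0 VAR  (c) S = 451.3 VA  (d) PF = 1 (unity)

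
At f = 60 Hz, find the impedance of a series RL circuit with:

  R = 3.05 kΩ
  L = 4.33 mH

Step 1 — Angular frequency: ω = 2π·f = 2π·60 = 377 rad/s.
Step 2 — Component impedances:
  R: Z = R = 3050 Ω
  L: Z = jωL = j·377·0.00433 = 0 + j1.632 Ω
Step 3 — Series combination: Z_total = R + L = 3050 + j1.632 Ω = 3050∠0.0° Ω.

Z = 3050 + j1.632 Ω = 3050∠0.0° Ω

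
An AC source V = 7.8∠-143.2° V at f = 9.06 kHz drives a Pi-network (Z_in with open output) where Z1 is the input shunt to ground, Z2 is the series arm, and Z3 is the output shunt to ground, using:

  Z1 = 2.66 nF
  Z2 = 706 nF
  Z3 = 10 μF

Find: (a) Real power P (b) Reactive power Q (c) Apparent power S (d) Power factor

Step 1 — Angular frequency: ω = 2π·f = 2π·9060 = 5.693e+04 rad/s.
Step 2 — Component impedances:
  Z1: Z = 1/(jωC) = -j/(ω·C) = 0 - j6604 Ω
  Z2: Z = 1/(jωC) = -j/(ω·C) = 0 - j24.88 Ω
  Z3: Z = 1/(jωC) = -j/(ω·C) = 0 - j1.757 Ω
Step 3 — With open output, the series arm Z2 and the output shunt Z3 appear in series to ground: Z2 + Z3 = 0 - j26.64 Ω.
Step 4 — Parallel with input shunt Z1: Z_in = Z1 || (Z2 + Z3) = 0 - j26.53 Ω = 26.53∠-90.0° Ω.
Step 5 — Source phasor: V = 7.8∠-143.2° V = -6.246 - j4.672 V.
Step 6 — Current: I = V / Z = 0.1761 - j0.2354 A = 0.294∠-53.2° A.
Step 7 — Complex power: S = V·I* = 0 - j2.293 VA.
Step 8 — Real power: P = Re(S) = 0 W.
Step 9 — Reactive power: Q = Im(S) = -2.293 VAR.
Step 10 — Apparent power: |S| = 2.293 VA.
Step 11 — Power factor: PF = P/|S| = 0 (leading).

(a) P = 0 W  (b) Q = -2.293 VAR  (c) S = 2.293 VA  (d) PF = 0 (leading)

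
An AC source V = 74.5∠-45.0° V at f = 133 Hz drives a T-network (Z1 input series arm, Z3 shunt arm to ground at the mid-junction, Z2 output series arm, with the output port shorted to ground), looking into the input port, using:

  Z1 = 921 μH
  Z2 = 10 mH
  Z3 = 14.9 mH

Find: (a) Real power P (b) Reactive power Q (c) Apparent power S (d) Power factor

Step 1 — Angular frequency: ω = 2π·f = 2π·133 = 835.7 rad/s.
Step 2 — Component impedances:
  Z1: Z = jωL = j·835.7·0.000921 = 0 + j0.7696 Ω
  Z2: Z = jωL = j·835.7·0.01 = 0 + j8.357 Ω
  Z3: Z = jωL = j·835.7·0.0149 = 0 + j12.45 Ω
Step 3 — With the output port shorted to ground, the output series arm Z2 runs from the junction to ground; the shunt arm Z3 also runs from the junction to ground. They appear in parallel: Z3 || Z2 = 0 + j5.001 Ω.
Step 4 — Series with input arm Z1: Z_in = Z1 + (Z3 || Z2) = 0 + j5.77 Ω = 5.77∠90.0° Ω.
Step 5 — Source phasor: V = 74.5∠-45.0° V = 52.68 - j52.68 V.
Step 6 — Current: I = V / Z = -9.13 - j9.13 A = 12.91∠-135.0° A.
Step 7 — Complex power: S = V·I* = 0 + j961.9 VA.
Step 8 — Real power: P = Re(S) = 0 W.
Step 9 — Reactive power: Q = Im(S) = 961.9 VAR.
Step 10 — Apparent power: |S| = 961.9 VA.
Step 11 — Power factor: PF = P/|S| = 0 (lagging).

(a) P = 0 W  (b) Q = 961.9 VAR  (c) S = 961.9 VA  (d) PF = 0 (lagging)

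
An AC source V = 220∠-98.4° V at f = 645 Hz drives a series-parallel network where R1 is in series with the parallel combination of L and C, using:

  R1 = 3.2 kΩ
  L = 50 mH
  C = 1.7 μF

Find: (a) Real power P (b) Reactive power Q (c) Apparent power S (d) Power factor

Step 1 — Angular frequency: ω = 2π·f = 2π·645 = 4053 rad/s.
Step 2 — Component impedances:
  R1: Z = R = 3200 Ω
  L: Z = jωL = j·4053·0.05 = 0 + j202.6 Ω
  C: Z = 1/(jωC) = -j/(ω·C) = 0 - j145.1 Ω
Step 3 — Parallel branch: L || C = 1/(1/L + 1/C) = 0 - j511.6 Ω.
Step 4 — Series with R1: Z_total = R1 + (L || C) = 3200 - j511.6 Ω = 3241∠-9.1° Ω.
Step 5 — Source phasor: V = 220∠-98.4° V = -32.14 - j217.6 V.
Step 6 — Current: I = V / Z = 0.0008105 - j0.06788 A = 0.06789∠-89.3° A.
Step 7 — Complex power: S = V·I* = 14.75 - j2.358 VA.
Step 8 — Real power: P = Re(S) = 14.75 W.
Step 9 — Reactive power: Q = Im(S) = -2.358 VAR.
Step 10 — Apparent power: |S| = 14.94 VA.
Step 11 — Power factor: PF = P/|S| = 0.9875 (leading).

(a) P = 14.75 W  (b) Q = -2.358 VAR  (c) S = 14.94 VA  (d) PF = 0.9875 (leading)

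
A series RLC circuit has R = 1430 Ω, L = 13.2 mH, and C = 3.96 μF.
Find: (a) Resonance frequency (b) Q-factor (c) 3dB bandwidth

Step 1 — Resonance: ω₀ = 1/√(LC) = 1/√(0.0132·3.96e-06) = 4374 rad/s.
Step 2 — f₀ = ω₀/(2π) = 696.1 Hz.
Step 3 — Series Q: Q = ω₀L/R = 4374·0.0132/1430 = 0.04037.
Step 4 — Bandwidth: Δω = ω₀/Q = 1.083e+05 rad/s; BW = Δω/(2π) = 1.724e+04 Hz.

(a) f₀ = 696.1 Hz  (b) Q = 0.04037  (c) BW = 1.724e+04 Hz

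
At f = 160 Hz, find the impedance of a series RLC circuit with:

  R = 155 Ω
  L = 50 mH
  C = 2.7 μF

Step 1 — Angular frequency: ω = 2π·f = 2π·160 = 1005 rad/s.
Step 2 — Component impedances:
  R: Z = R = 155 Ω
  L: Z = jωL = j·1005·0.05 = 0 + j50.27 Ω
  C: Z = 1/(jωC) = -j/(ω·C) = 0 - j368.4 Ω
Step 3 — Series combination: Z_total = R + L + C = 155 - j318.1 Ω = 353.9∠-64.0° Ω.

Z = 155 - j318.1 Ω = 353.9∠-64.0° Ω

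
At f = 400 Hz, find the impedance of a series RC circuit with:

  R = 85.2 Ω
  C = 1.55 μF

Step 1 — Angular frequency: ω = 2π·f = 2π·400 = 2513 rad/s.
Step 2 — Component impedances:
  R: Z = R = 85.2 Ω
  C: Z = 1/(jωC) = -j/(ω·C) = 0 - j256.7 Ω
Step 3 — Series combination: Z_total = R + C = 85.2 - j256.7 Ω = 270.5∠-71.6° Ω.

Z = 85.2 - j256.7 Ω = 270.5∠-71.6° Ω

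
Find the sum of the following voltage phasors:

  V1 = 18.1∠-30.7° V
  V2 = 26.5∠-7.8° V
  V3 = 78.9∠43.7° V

Step 1 — Convert each phasor to rectangular form:
  V1 = 18.1·(cos(-30.7°) + j·sin(-30.7°)) = 15.56 - j9.241 V
  V2 = 26.5·(cos(-7.8°) + j·sin(-7.8°)) = 26.25 - j3.596 V
  V3 = 78.9·(cos(43.7°) + j·sin(43.7°)) = 57.04 + j54.51 V
Step 2 — Sum components: V_total = 98.86 + j41.67 V.
Step 3 — Convert to polar: |V_total| = 107.3 V, ∠V_total = 22.9°.

V_total = 107.3∠22.9° V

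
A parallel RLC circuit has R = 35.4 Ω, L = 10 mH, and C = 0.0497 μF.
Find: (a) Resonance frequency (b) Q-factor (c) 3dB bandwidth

Step 1 — Resonance: ω₀ = 1/√(LC) = 1/√(0.01·4.97e-08) = 4.486e+04 rad/s.
Step 2 — f₀ = ω₀/(2π) = 7139 Hz.
Step 3 — Parallel Q: Q = R/(ω₀L) = 35.4/(4.486e+04·0.01) = 0.07892.
Step 4 — Bandwidth: Δω = ω₀/Q = 5.684e+05 rad/s; BW = Δω/(2π) = 9.046e+04 Hz.

(a) f₀ = 7139 Hz  (b) Q = 0.07892  (c) BW = 9.046e+04 Hz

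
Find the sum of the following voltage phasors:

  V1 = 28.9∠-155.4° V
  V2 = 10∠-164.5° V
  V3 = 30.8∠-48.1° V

Step 1 — Convert each phasor to rectangular form:
  V1 = 28.9·(cos(-155.4°) + j·sin(-155.4°)) = -26.28 - j12.03 V
  V2 = 10·(cos(-164.5°) + j·sin(-164.5°)) = -9.636 - j2.672 V
  V3 = 30.8·(cos(-48.1°) + j·sin(-48.1°)) = 20.57 - j22.92 V
Step 2 — Sum components: V_total = -15.34 - j37.63 V.
Step 3 — Convert to polar: |V_total| = 40.64 V, ∠V_total = -112.2°.

V_total = 40.64∠-112.2° V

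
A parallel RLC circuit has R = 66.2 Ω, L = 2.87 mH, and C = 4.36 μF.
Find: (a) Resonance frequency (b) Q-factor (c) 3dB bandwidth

Step 1 — Resonance: ω₀ = 1/√(LC) = 1/√(0.00287·4.36e-06) = 8940 rad/s.
Step 2 — f₀ = ω₀/(2π) = 1423 Hz.
Step 3 — Parallel Q: Q = R/(ω₀L) = 66.2/(8940·0.00287) = 2.58.
Step 4 — Bandwidth: Δω = ω₀/Q = 3465 rad/s; BW = Δω/(2π) = 551.4 Hz.

(a) f₀ = 1423 Hz  (b) Q = 2.58  (c) BW = 551.4 Hz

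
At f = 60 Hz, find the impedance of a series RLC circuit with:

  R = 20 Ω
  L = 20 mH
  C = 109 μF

Step 1 — Angular frequency: ω = 2π·f = 2π·60 = 377 rad/s.
Step 2 — Component impedances:
  R: Z = R = 20 Ω
  L: Z = jωL = j·377·0.02 = 0 + j7.54 Ω
  C: Z = 1/(jωC) = -j/(ω·C) = 0 - j24.34 Ω
Step 3 — Series combination: Z_total = R + L + C = 20 - j16.8 Ω = 26.12∠-40.0° Ω.

Z = 20 - j16.8 Ω = 26.12∠-40.0° Ω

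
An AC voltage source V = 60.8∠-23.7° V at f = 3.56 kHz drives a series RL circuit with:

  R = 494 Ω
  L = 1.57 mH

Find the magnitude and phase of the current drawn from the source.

Step 1 — Angular frequency: ω = 2π·f = 2π·3560 = 2.237e+04 rad/s.
Step 2 — Component impedances:
  R: Z = R = 494 Ω
  L: Z = jωL = j·2.237e+04·0.00157 = 0 + j35.12 Ω
Step 3 — Series combination: Z_total = R + L = 494 + j35.12 Ω = 495.2∠4.1° Ω.
Step 4 — Source phasor: V = 60.8∠-23.7° V = 55.67 - j24.44 V.
Step 5 — Ohm's law: I = V / Z_total = (55.67 - j24.44) / (494 + j35.12) = 0.1086 - j0.05719 A.
Step 6 — Convert to polar: |I| = 0.1228 A, ∠I = -27.8°.

I = 0.1228∠-27.8° A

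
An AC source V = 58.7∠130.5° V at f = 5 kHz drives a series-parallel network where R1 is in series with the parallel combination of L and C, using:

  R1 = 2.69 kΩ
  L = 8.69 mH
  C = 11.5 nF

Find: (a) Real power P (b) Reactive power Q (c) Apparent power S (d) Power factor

Step 1 — Angular frequency: ω = 2π·f = 2π·5000 = 3.142e+04 rad/s.
Step 2 — Component impedances:
  R1: Z = R = 2690 Ω
  L: Z = jωL = j·3.142e+04·0.00869 = 0 + j273 Ω
  C: Z = 1/(jωC) = -j/(ω·C) = 0 - j2768 Ω
Step 3 — Parallel branch: L || C = 1/(1/L + 1/C) = 0 + j302.9 Ω.
Step 4 — Series with R1: Z_total = R1 + (L || C) = 2690 + j302.9 Ω = 2707∠6.4° Ω.
Step 5 — Source phasor: V = 58.7∠130.5° V = -38.12 + j44.64 V.
Step 6 — Current: I = V / Z = -0.01215 + j0.01796 A = 0.02168∠124.1° A.
Step 7 — Complex power: S = V·I* = 1.265 + j0.1424 VA.
Step 8 — Real power: P = Re(S) = 1.265 W.
Step 9 — Reactive power: Q = Im(S) = 0.1424 VAR.
Step 10 — Apparent power: |S| = 1.273 VA.
Step 11 — Power factor: PF = P/|S| = 0.9937 (lagging).

(a) P = 1.265 W  (b) Q = 0.1424 VAR  (c) S = 1.273 VA  (d) PF = 0.9937 (lagging)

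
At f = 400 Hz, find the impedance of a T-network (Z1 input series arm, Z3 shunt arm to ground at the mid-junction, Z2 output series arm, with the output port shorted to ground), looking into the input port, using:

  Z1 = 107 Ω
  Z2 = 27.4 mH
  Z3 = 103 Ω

Step 1 — Angular frequency: ω = 2π·f = 2π·400 = 2513 rad/s.
Step 2 — Component impedances:
  Z1: Z = R = 107 Ω
  Z2: Z = jωL = j·2513·0.0274 = 0 + j68.86 Ω
  Z3: Z = R = 103 Ω
Step 3 — With the output port shorted to ground, the output series arm Z2 runs from the junction to ground; the shunt arm Z3 also runs from the junction to ground. They appear in parallel: Z3 || Z2 = 31.82 + j47.59 Ω.
Step 4 — Series with input arm Z1: Z_in = Z1 + (Z3 || Z2) = 138.8 + j47.59 Ω = 146.7∠18.9° Ω.

Z = 138.8 + j47.59 Ω = 146.7∠18.9° Ω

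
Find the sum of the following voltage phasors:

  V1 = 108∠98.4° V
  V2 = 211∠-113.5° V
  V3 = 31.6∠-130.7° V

Step 1 — Convert each phasor to rectangular form:
  V1 = 108·(cos(98.4°) + j·sin(98.4°)) = -15.78 + j106.8 V
  V2 = 211·(cos(-113.5°) + j·sin(-113.5°)) = -84.14 - j193.5 V
  V3 = 31.6·(cos(-130.7°) + j·sin(-130.7°)) = -20.61 - j23.96 V
Step 2 — Sum components: V_total = -120.5 - j110.6 V.
Step 3 — Convert to polar: |V_total| = 163.6 V, ∠V_total = -137.5°.

V_total = 163.6∠-137.5° V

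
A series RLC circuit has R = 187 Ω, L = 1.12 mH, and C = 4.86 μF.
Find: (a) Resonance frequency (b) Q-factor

Step 1 — Resonance condition Im(Z)=0 gives ω₀ = 1/√(LC).
Step 2 — ω₀ = 1/√(0.00112·4.86e-06) = 1.355e+04 rad/s.
Step 3 — f₀ = ω₀/(2π) = 2157 Hz.
Step 4 — Series Q: Q = ω₀L/R = 1.355e+04·0.00112/187 = 0.08118.

(a) f₀ = 2157 Hz  (b) Q = 0.08118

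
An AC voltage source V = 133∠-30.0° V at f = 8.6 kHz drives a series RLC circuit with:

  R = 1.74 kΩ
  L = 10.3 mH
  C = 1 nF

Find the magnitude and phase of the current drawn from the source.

Step 1 — Angular frequency: ω = 2π·f = 2π·8600 = 5.404e+04 rad/s.
Step 2 — Component impedances:
  R: Z = R = 1740 Ω
  L: Z = jωL = j·5.404e+04·0.0103 = 0 + j556.6 Ω
  C: Z = 1/(jωC) = -j/(ω·C) = 0 - j1.851e+04 Ω
Step 3 — Series combination: Z_total = R + L + C = 1740 - j1.795e+04 Ω = 1.803e+04∠-84.5° Ω.
Step 4 — Source phasor: V = 133∠-30.0° V = 115.2 - j66.5 V.
Step 5 — Ohm's law: I = V / Z_total = (115.2 - j66.5) / (1740 - j1.795e+04) = 0.004287 + j0.006001 A.
Step 6 — Convert to polar: |I| = 0.007375 A, ∠I = 54.5°.

I = 0.007375∠54.5° A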